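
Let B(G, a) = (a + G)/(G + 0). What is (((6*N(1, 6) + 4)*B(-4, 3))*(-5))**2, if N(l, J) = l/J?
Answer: 625/16 ≈ 39.063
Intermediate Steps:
B(G, a) = (G + a)/G
(((6*N(1, 6) + 4)*B(-4, 3))*(-5))**2 = (((6*(1/6) + 4)*((-4 + 3)/(-4)))*(-5))**2 = (((6*(1*(1/6)) + 4)*(-1/4*(-1)))*(-5))**2 = (((6*(1/6) + 4)*(1/4))*(-5))**2 = (((1 + 4)*(1/4))*(-5))**2 = ((5*(1/4))*(-5))**2 = ((5/4)*(-5))**2 = (-25/4)**2 = 625/16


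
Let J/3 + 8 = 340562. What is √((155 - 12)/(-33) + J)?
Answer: √9194919/3 ≈ 1010.8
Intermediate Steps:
J = 1021662 (J = -24 + 3*340562 = -24 + 1021686 = 1021662)
√((155 - 12)/(-33) + J) = √((155 - 12)/(-33) + 1021662) = √(143*(-1/33) + 1021662) = √(-13/3 + 1021662) = √(3064973/3) = √9194919/3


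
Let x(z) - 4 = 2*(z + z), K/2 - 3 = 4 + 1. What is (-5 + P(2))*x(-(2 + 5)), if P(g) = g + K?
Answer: -312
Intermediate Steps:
K = 16 (K = 6 + 2*(4 + 1) = 6 + 2*5 = 6 + 10 = 16)
P(g) = 16 + g (P(g) = g + 16 = 16 + g)
x(z) = 4 + 4*z (x(z) = 4 + 2*(z + z) = 4 + 2*(2*z) = 4 + 4*z)
(-5 + P(2))*x(-(2 + 5)) = (-5 + (16 + 2))*(4 + 4*(-(2 + 5))) = (-5 + 18)*(4 + 4*(-1*7)) = 13*(4 + 4*(-7)) = 13*(4 - 28) = 13*(-24) = -312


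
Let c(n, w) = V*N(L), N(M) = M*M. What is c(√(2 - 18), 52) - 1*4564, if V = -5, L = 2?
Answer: -4584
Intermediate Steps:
N(M) = M²
c(n, w) = -20 (c(n, w) = -5*2² = -5*4 = -20)
c(√(2 - 18), 52) - 1*4564 = -20 - 1*4564 = -20 - 4564 = -4584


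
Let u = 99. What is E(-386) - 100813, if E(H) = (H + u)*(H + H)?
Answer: 120751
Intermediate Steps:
E(H) = 2*H*(99 + H) (E(H) = (H + 99)*(H + H) = (99 + H)*(2*H) = 2*H*(99 + H))
E(-386) - 100813 = 2*(-386)*(99 - 386) - 100813 = 2*(-386)*(-287) - 100813 = 221564 - 100813 = 120751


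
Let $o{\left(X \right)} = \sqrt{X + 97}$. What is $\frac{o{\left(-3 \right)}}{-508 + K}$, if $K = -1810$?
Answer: $- \frac{\sqrt{94}}{2318} \approx -0.0041826$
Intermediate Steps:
$o{\left(X \right)} = \sqrt{97 + X}$
$\frac{o{\left(-3 \right)}}{-508 + K} = \frac{\sqrt{97 - 3}}{-508 - 1810} = \frac{\sqrt{94}}{-2318} = \sqrt{94} \left(- \frac{1}{2318}\right) = - \frac{\sqrt{94}}{2318}$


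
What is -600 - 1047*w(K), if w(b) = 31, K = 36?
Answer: -33057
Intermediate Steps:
-600 - 1047*w(K) = -600 - 1047*31 = -600 - 32457 = -33057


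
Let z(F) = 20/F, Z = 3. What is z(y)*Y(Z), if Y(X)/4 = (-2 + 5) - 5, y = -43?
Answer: 160/43 ≈ 3.7209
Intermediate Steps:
Y(X) = -8 (Y(X) = 4*((-2 + 5) - 5) = 4*(3 - 5) = 4*(-2) = -8)
z(y)*Y(Z) = (20/(-43))*(-8) = (20*(-1/43))*(-8) = -20/43*(-8) = 160/43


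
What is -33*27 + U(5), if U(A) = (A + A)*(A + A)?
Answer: -791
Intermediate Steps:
U(A) = 4*A² (U(A) = (2*A)*(2*A) = 4*A²)
-33*27 + U(5) = -33*27 + 4*5² = -891 + 4*25 = -891 + 100 = -791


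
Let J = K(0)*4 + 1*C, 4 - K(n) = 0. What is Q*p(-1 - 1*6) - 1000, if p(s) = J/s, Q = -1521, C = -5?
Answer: 9731/7 ≈ 1390.1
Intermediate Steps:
K(n) = 4 (K(n) = 4 - 1*0 = 4 + 0 = 4)
J = 11 (J = 4*4 + 1*(-5) = 16 - 5 = 11)
p(s) = 11/s
Q*p(-1 - 1*6) - 1000 = -16731/(-1 - 1*6) - 1000 = -16731/(-1 - 6) - 1000 = -16731/(-7) - 1000 = -16731*(-1)/7 - 1000 = -1521*(-11/7) - 1000 = 16731/7 - 1000 = 9731/7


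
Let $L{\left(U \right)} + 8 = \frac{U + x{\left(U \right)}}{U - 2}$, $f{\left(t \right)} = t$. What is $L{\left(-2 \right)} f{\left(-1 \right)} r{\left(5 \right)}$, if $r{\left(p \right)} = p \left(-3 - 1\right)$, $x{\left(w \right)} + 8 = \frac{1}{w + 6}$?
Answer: $- \frac{445}{4} \approx -111.25$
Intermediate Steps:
$x{\left(w \right)} = -8 + \frac{1}{6 + w}$ ($x{\left(w \right)} = -8 + \frac{1}{w + 6} = -8 + \frac{1}{6 + w}$)
$r{\left(p \right)} = - 4 p$ ($r{\left(p \right)} = p \left(-4\right) = - 4 p$)
$L{\left(U \right)} = -8 + \frac{U + \frac{-47 - 8 U}{6 + U}}{-2 + U}$ ($L{\left(U \right)} = -8 + \frac{U + \frac{-47 - 8 U}{6 + U}}{U - 2} = -8 + \frac{U + \frac{-47 - 8 U}{6 + U}}{-2 + U}$)
$L{\left(-2 \right)} f{\left(-1 \right)} r{\left(5 \right)} = \frac{49 - -68 - 7 \left(-2\right)^{2}}{-12 + \left(-2\right)^{2} + 4 \left(-2\right)} \left(-1\right) \left(\left(-4\right) 5\right) = \frac{49 + 68 - 28}{-12 + 4 - 8} \left(-1\right) \left(-20\right) = \frac{49 + 68 - 28}{-16} \left(-1\right) \left(-20\right) = \left(- \frac{1}{16}\right) 89 \left(-1\right) \left(-20\right) = \left(- \frac{89}{16}\right) \left(-1\right) \left(-20\right) = \frac{89}{16} \left(-20\right) = - \frac{445}{4}$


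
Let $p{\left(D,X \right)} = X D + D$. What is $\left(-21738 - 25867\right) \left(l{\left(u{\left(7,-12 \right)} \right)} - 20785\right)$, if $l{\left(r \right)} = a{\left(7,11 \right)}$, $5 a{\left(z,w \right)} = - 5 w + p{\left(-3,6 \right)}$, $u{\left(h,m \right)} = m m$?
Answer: $990193521$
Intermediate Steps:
$p{\left(D,X \right)} = D + D X$ ($p{\left(D,X \right)} = D X + D = D + D X$)
$u{\left(h,m \right)} = m^{2}$
$a{\left(z,w \right)} = - \frac{21}{5} - w$ ($a{\left(z,w \right)} = \frac{- 5 w - 3 \left(1 + 6\right)}{5} = \frac{- 5 w - 21}{5} = \frac{-21 - 5 w}{5} = - \frac{21}{5} - w$)
$l{\left(r \right)} = - \frac{76}{5}$ ($l{\left(r \right)} = - \frac{21}{5} - 11 = - \frac{76}{5}$)
$\left(-21738 - 25867\right) \left(l{\left(u{\left(7,-12 \right)} \right)} - 20785\right) = \left(-21738 - 25867\right) \left(- \frac{76}{5} - 20785\right) = \left(-47605\right) \left(- \frac{104001}{5}\right) = 990193521$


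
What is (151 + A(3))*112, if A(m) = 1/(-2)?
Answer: 16856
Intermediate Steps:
A(m) = -½
(151 + A(3))*112 = (151 - ½)*112 = (301/2)*112 = 16856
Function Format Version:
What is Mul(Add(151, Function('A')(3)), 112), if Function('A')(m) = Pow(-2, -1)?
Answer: 16856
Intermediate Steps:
Function('A')(m) = Rational(-1, 2)
Mul(Add(151, Function('A')(3)), 112) = Mul(Add(151, Rational(-1, 2)), 112) = Mul(Rational(301, 2), 112) = 16856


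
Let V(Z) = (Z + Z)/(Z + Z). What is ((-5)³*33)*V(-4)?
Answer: -4125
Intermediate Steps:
V(Z) = 1 (V(Z) = (2*Z)/((2*Z)) = (2*Z)*(1/(2*Z)) = 1)
((-5)³*33)*V(-4) = ((-5)³*33)*1 = -125*33*1 = -4125*1 = -4125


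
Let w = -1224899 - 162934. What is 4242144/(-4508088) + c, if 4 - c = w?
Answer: 260686961813/187837 ≈ 1.3878e+6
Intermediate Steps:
w = -1387833
c = 1387837 (c = 4 - 1*(-1387833) = 4 + 1387833 = 1387837)
4242144/(-4508088) + c = 4242144/(-4508088) + 1387837 = 4242144*(-1/4508088) + 1387837 = -176756/187837 + 1387837 = 260686961813/187837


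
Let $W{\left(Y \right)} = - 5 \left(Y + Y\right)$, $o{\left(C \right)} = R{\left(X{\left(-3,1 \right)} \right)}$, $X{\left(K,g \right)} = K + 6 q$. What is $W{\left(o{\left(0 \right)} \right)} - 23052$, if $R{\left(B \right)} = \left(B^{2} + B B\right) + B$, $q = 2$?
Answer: $-24762$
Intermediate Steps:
$X{\left(K,g \right)} = 12 + K$ ($X{\left(K,g \right)} = K + 6 \cdot 2 = K + 12 = 12 + K$)
$R{\left(B \right)} = B + 2 B^{2}$ ($R{\left(B \right)} = \left(B^{2} + B^{2}\right) + B = 2 B^{2} + B = B + 2 B^{2}$)
$o{\left(C \right)} = 171$ ($o{\left(C \right)} = \left(12 - 3\right) \left(1 + 2 \left(12 - 3\right)\right) = 9 \left(1 + 2 \cdot 9\right) = 9 \left(1 + 18\right) = 9 \cdot 19 = 171$)
$W{\left(Y \right)} = - 10 Y$ ($W{\left(Y \right)} = - 5 \cdot 2 Y = - 10 Y$)
$W{\left(o{\left(0 \right)} \right)} - 23052 = \left(-10\right) 171 - 23052 = -1710 - 23052 = -24762$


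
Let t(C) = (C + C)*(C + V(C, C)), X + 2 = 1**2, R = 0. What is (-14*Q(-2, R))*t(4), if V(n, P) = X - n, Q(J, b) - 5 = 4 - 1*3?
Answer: 672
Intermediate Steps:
Q(J, b) = 6 (Q(J, b) = 5 + (4 - 1*3) = 5 + (4 - 3) = 5 + 1 = 6)
X = -1 (X = -2 + 1**2 = -2 + 1 = -1)
V(n, P) = -1 - n
t(C) = -2*C (t(C) = (C + C)*(C + (-1 - C)) = (2*C)*(-1) = -2*C)
(-14*Q(-2, R))*t(4) = (-14*6)*(-2*4) = -84*(-8) = 672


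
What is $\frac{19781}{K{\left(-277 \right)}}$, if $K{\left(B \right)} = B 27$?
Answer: $- \frac{19781}{7479} \approx -2.6449$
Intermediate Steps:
$K{\left(B \right)} = 27 B$
$\frac{19781}{K{\left(-277 \right)}} = \frac{19781}{27 \left(-277\right)} = \frac{19781}{-7479} = 19781 \left(- \frac{1}{7479}\right) = - \frac{19781}{7479}$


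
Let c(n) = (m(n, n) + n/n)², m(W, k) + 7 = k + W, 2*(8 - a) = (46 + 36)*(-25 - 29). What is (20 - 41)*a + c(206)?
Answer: 118174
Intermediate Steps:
a = 2222 (a = 8 - (46 + 36)*(-25 - 29)/2 = 8 - 41*(-54) = 8 - ½*(-4428) = 8 + 2214 = 2222)
m(W, k) = -7 + W + k (m(W, k) = -7 + (k + W) = -7 + (W + k) = -7 + W + k)
c(n) = (-6 + 2*n)² (c(n) = ((-7 + n + n) + n/n)² = ((-7 + 2*n) + 1)² = (-6 + 2*n)²)
(20 - 41)*a + c(206) = (20 - 41)*2222 + 4*(-3 + 206)² = -21*2222 + 4*203² = -46662 + 4*41209 = -46662 + 164836 = 118174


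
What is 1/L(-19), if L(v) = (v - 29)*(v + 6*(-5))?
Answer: 1/2352 ≈ 0.00042517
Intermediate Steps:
L(v) = (-30 + v)*(-29 + v) (L(v) = (-29 + v)*(v - 30) = (-29 + v)*(-30 + v) = (-30 + v)*(-29 + v))
1/L(-19) = 1/(870 + (-19)² - 59*(-19)) = 1/(870 + 361 + 1121) = 1/2352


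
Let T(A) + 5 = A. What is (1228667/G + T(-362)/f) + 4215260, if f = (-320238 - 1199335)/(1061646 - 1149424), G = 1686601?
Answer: 10803293625353385045/2562913341373 ≈ 4.2152e+6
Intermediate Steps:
T(A) = -5 + A
f = 1519573/87778 (f = -1519573/(-87778) = -1519573*(-1/87778) = 1519573/87778 ≈ 17.312)
(1228667/G + T(-362)/f) + 4215260 = (1228667/1686601 + (-5 - 362)/(1519573/87778)) + 4215260 = (1228667*(1/1686601) - 367*87778/1519573) + 4215260 = (1228667/1686601 - 32214526/1519573) + 4215260 = -52466002566935/2562913341373 + 4215260 = 10803293625353385045/2562913341373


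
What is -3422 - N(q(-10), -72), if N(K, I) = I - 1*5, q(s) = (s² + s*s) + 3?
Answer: -3345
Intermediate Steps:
q(s) = 3 + 2*s² (q(s) = (s² + s²) + 3 = 2*s² + 3 = 3 + 2*s²)
N(K, I) = -5 + I (N(K, I) = I - 5 = -5 + I)
-3422 - N(q(-10), -72) = -3422 - (-5 - 72) = -3422 - 1*(-77) = -3422 + 77 = -3345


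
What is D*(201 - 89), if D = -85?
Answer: -9520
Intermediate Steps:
D*(201 - 89) = -85*(201 - 89) = -85*112 = -9520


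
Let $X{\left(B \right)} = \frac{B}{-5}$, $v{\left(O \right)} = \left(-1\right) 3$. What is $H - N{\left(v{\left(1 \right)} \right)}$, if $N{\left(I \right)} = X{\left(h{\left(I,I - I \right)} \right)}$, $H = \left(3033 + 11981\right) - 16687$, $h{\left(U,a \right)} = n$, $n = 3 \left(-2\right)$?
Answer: $- \frac{8371}{5} \approx -1674.2$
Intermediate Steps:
$n = -6$
$v{\left(O \right)} = -3$
$h{\left(U,a \right)} = -6$
$H = -1673$ ($H = 15014 - 16687 = -1673$)
$X{\left(B \right)} = - \frac{B}{5}$ ($X{\left(B \right)} = B \left(- \frac{1}{5}\right) = - \frac{B}{5}$)
$N{\left(I \right)} = \frac{6}{5}$ ($N{\left(I \right)} = \left(- \frac{1}{5}\right) \left(-6\right) = \frac{6}{5}$)
$H - N{\left(v{\left(1 \right)} \right)} = -1673 - \frac{6}{5} = - \frac{8371}{5}$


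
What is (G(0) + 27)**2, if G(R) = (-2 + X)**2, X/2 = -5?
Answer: 29241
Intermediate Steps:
X = -10 (X = 2*(-5) = -10)
G(R) = 144 (G(R) = (-2 - 10)**2 = (-12)**2 = 144)
(G(0) + 27)**2 = (144 + 27)**2 = 171**2 = 29241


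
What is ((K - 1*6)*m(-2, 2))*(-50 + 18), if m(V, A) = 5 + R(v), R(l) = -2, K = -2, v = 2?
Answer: 768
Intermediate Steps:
m(V, A) = 3 (m(V, A) = 5 - 2 = 3)
((K - 1*6)*m(-2, 2))*(-50 + 18) = ((-2 - 1*6)*3)*(-50 + 18) = ((-2 - 6)*3)*(-32) = -8*3*(-32) = -24*(-32) = 768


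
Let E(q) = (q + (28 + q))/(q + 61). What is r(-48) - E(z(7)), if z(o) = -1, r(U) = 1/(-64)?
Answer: -431/960 ≈ -0.44896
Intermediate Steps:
r(U) = -1/64
E(q) = (28 + 2*q)/(61 + q)
r(-48) - E(z(7)) = -1/64 - 2*(14 - 1)/(61 - 1) = -1/64 - 2*13/60 = -1/64 - 1*13/30 = -1/64 - 13/30 = -431/960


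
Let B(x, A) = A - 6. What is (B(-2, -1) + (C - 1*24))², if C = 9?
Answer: 484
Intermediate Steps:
B(x, A) = -6 + A
(B(-2, -1) + (C - 1*24))² = ((-6 - 1) + (9 - 1*24))² = (-7 + (9 - 24))² = (-7 - 15)² = (-22)² = 484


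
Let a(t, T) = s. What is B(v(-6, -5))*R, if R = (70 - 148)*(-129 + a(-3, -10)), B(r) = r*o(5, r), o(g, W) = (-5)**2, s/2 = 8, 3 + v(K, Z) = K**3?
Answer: -48256650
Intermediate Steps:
v(K, Z) = -3 + K**3
s = 16 (s = 2*8 = 16)
a(t, T) = 16
o(g, W) = 25
B(r) = 25*r (B(r) = r*25 = 25*r)
R = 8814 (R = (70 - 148)*(-129 + 16) = -78*(-113) = 8814)
B(v(-6, -5))*R = (25*(-3 + (-6)**3))*8814 = (25*(-3 - 216))*8814 = (25*(-219))*8814 = -5475*8814 = -48256650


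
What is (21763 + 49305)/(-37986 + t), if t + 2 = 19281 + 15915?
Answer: -17767/698 ≈ -25.454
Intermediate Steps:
t = 35194 (t = -2 + (19281 + 15915) = -2 + 35196 = 35194)
(21763 + 49305)/(-37986 + t) = (21763 + 49305)/(-37986 + 35194) = 71068/(-2792) = 71068*(-1/2792) = -17767/698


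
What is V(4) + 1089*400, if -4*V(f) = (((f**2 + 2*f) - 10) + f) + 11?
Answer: 1742371/4 ≈ 4.3559e+5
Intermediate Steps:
V(f) = -1/4 - 3*f/4 - f**2/4 (V(f) = -((((f**2 + 2*f) - 10) + f) + 11)/4 = -(((-10 + f**2 + 2*f) + f) + 11)/4 = -((-10 + f**2 + 3*f) + 11)/4 = -(1 + f**2 + 3*f)/4 = -1/4 - 3*f/4 - f**2/4)
V(4) + 1089*400 = (-1/4 - 3/4*4 - 1/4*4**2) + 1089*400 = (-1/4 - 3 - 1/4*16) + 435600 = (-1/4 - 3 - 4) + 435600 = -29/4 + 435600 = 1742371/4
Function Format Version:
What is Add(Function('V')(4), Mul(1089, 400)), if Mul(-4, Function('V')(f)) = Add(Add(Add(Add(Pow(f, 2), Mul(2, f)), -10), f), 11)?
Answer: Rational(1742371, 4) ≈ 4.3559e+5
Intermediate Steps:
Function('V')(f) = Add(Rational(-1, 4), Mul(Rational(-3, 4), f), Mul(Rational(-1, 4), Pow(f, 2))) (Function('V')(f) = Mul(Rational(-1, 4), Add(Add(Add(Add(Pow(f, 2), Mul(2, f)), -10), f), 11)) = Mul(Rational(-1, 4), Add(Add(Add(-10, Pow(f, 2), Mul(2, f)), f), 11)) = Mul(Rational(-1, 4), Add(Add(-10, Pow(f, 2), Mul(3, f)), 11)) = Mul(Rational(-1, 4), Add(1, Pow(f, 2), Mul(3, f))) = Add(Rational(-1, 4), Mul(Rational(-3, 4), f), Mul(Rational(-1, 4), Pow(f, 2))))
Add(Function('V')(4), Mul(1089, 400)) = Add(Add(Rational(-1, 4), Mul(Rational(-3, 4), 4), Mul(Rational(-1, 4), Pow(4, 2))), Mul(1089, 400)) = Add(Add(Rational(-1, 4), -3, Mul(Rational(-1, 4), 16)), 435600) = Add(Add(Rational(-1, 4), -3, -4), 435600) = Add(Rational(-29, 4), 435600) = Rational(1742371, 4)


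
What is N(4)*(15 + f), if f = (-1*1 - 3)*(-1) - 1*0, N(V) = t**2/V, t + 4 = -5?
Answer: 1539/4 ≈ 384.75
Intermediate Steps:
t = -9 (t = -4 - 5 = -9)
N(V) = 81/V (N(V) = (-9)**2/V = 81/V)
f = 4 (f = (-1 - 3)*(-1) + 0 = -4*(-1) + 0 = 4 + 0 = 4)
N(4)*(15 + f) = (81/4)*(15 + 4) = (81*(1/4))*19 = (81/4)*19 = 1539/4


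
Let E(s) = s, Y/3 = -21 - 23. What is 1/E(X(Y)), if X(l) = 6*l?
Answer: -1/792 ≈ -0.0012626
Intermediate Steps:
Y = -132 (Y = 3*(-21 - 23) = 3*(-44) = -132)
1/E(X(Y)) = 1/(6*(-132)) = 1/(-792) = -1/792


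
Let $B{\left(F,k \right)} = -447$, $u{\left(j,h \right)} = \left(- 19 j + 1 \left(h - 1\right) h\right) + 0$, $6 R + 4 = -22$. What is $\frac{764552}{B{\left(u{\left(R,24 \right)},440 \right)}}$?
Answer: $- \frac{764552}{447} \approx -1710.4$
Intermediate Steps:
$R = - \frac{13}{3}$ ($R = - \frac{2}{3} + \frac{1}{6} \left(-22\right) = - \frac{2}{3} - \frac{11}{3} = - \frac{13}{3} \approx -4.3333$)
$u{\left(j,h \right)} = - 19 j + h \left(-1 + h\right)$ ($u{\left(j,h \right)} = \left(- 19 j + 1 \left(-1 + h\right) h\right) + 0 = \left(- 19 j + \left(-1 + h\right) h\right) + 0 = \left(- 19 j + h \left(-1 + h\right)\right) + 0 = - 19 j + h \left(-1 + h\right)$)
$\frac{764552}{B{\left(u{\left(R,24 \right)},440 \right)}} = \frac{764552}{-447} = 764552 \left(- \frac{1}{447}\right) = - \frac{764552}{447}$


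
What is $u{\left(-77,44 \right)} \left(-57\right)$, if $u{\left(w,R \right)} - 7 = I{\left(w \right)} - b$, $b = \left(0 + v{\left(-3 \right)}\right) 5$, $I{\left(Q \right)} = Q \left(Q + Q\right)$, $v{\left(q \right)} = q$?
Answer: $-677160$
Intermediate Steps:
$I{\left(Q \right)} = 2 Q^{2}$ ($I{\left(Q \right)} = Q 2 Q = 2 Q^{2}$)
$b = -15$ ($b = \left(0 - 3\right) 5 = \left(-3\right) 5 = -15$)
$u{\left(w,R \right)} = 22 + 2 w^{2}$ ($u{\left(w,R \right)} = 7 + \left(2 w^{2} - -15\right) = 7 + \left(2 w^{2} + 15\right) = 7 + \left(15 + 2 w^{2}\right) = 22 + 2 w^{2}$)
$u{\left(-77,44 \right)} \left(-57\right) = \left(22 + 2 \left(-77\right)^{2}\right) \left(-57\right) = \left(22 + 2 \cdot 5929\right) \left(-57\right) = \left(22 + 11858\right) \left(-57\right) = 11880 \left(-57\right) = -677160$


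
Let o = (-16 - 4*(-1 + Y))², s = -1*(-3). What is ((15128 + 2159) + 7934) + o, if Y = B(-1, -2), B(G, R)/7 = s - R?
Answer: 48325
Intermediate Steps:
s = 3
B(G, R) = 21 - 7*R (B(G, R) = 7*(3 - R) = 21 - 7*R)
Y = 35 (Y = 21 - 7*(-2) = 21 + 14 = 35)
o = 23104 (o = (-16 - 4*(-1 + 35))² = (-16 - 4*34)² = (-16 - 136)² = (-152)² = 23104)
((15128 + 2159) + 7934) + o = ((15128 + 2159) + 7934) + 23104 = (17287 + 7934) + 23104 = 25221 + 23104 = 48325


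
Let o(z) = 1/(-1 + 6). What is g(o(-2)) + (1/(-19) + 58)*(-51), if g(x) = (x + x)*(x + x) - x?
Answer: -1403794/475 ≈ -2955.4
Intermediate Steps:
o(z) = ⅕ (o(z) = 1/5 = ⅕)
g(x) = -x + 4*x² (g(x) = (2*x)*(2*x) - x = 4*x² - x = -x + 4*x²)
g(o(-2)) + (1/(-19) + 58)*(-51) = (-1 + 4*(⅕))/5 + (1/(-19) + 58)*(-51) = (-1 + ⅘)/5 + (-1/19 + 58)*(-51) = (⅕)*(-⅕) + (1101/19)*(-51) = -1/25 - 56151/19 = -1403794/475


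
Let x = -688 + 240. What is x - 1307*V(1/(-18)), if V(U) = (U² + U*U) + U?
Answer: -31060/81 ≈ -383.46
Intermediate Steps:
V(U) = U + 2*U² (V(U) = (U² + U²) + U = 2*U² + U = U + 2*U²)
x = -448
x - 1307*V(1/(-18)) = -448 - 1307*(1 + 2/(-18))/(-18) = -448 - (-1307)*(1 + 2*(-1/18))/18 = -448 - (-1307)*(1 - ⅑)/18 = -448 - (-1307)*8/(18*9) = -448 - 1307*(-4/81) = -448 + 5228/81 = -31060/81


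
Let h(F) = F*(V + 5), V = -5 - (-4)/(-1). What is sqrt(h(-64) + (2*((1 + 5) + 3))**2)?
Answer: 2*sqrt(145) ≈ 24.083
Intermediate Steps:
V = -9 (V = -5 - (-4)*(-1) = -5 - 1*4 = -5 - 4 = -9)
h(F) = -4*F (h(F) = F*(-9 + 5) = F*(-4) = -4*F)
sqrt(h(-64) + (2*((1 + 5) + 3))**2) = sqrt(-4*(-64) + (2*((1 + 5) + 3))**2) = sqrt(256 + (2*(6 + 3))**2) = sqrt(256 + (2*9)**2) = sqrt(256 + 18**2) = sqrt(256 + 324) = sqrt(580) = 2*sqrt(145)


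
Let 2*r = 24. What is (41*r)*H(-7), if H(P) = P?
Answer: -3444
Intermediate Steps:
r = 12 (r = (½)*24 = 12)
(41*r)*H(-7) = (41*12)*(-7) = 492*(-7) = -3444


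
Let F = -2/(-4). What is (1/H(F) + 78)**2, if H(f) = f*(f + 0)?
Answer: 6724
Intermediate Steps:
F = 1/2 (F = -2*(-1/4) = 1/2 ≈ 0.50000)
H(f) = f**2 (H(f) = f*f = f**2)
(1/H(F) + 78)**2 = (1/((1/2)**2) + 78)**2 = (1/(1/4) + 78)**2 = (4 + 78)**2 = 82**2 = 6724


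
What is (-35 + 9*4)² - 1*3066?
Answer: -3065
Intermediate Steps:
(-35 + 9*4)² - 1*3066 = (-35 + 36)² - 3066 = 1² - 3066 = 1 - 3066 = -3065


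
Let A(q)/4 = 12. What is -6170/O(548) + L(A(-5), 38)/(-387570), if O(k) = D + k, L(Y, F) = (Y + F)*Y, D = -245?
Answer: -398759614/19572285 ≈ -20.374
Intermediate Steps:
A(q) = 48 (A(q) = 4*12 = 48)
L(Y, F) = Y*(F + Y) (L(Y, F) = (F + Y)*Y = Y*(F + Y))
O(k) = -245 + k
-6170/O(548) + L(A(-5), 38)/(-387570) = -6170/(-245 + 548) + (48*(38 + 48))/(-387570) = -6170/303 + (48*86)*(-1/387570) = -6170*1/303 + 4128*(-1/387570) = -6170/303 - 688/64595 = -398759614/19572285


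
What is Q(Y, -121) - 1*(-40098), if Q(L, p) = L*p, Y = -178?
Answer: 61636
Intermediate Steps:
Q(Y, -121) - 1*(-40098) = -178*(-121) - 1*(-40098) = 21538 + 40098 = 61636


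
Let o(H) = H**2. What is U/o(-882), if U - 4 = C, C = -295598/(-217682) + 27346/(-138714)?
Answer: 19479126599/2936229499553994 ≈ 6.6341e-6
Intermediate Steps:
C = 8762712250/7548885237 (C = -295598*(-1/217682) + 27346*(-1/138714) = 147799/108841 - 13673/69357 = 8762712250/7548885237 ≈ 1.1608)
U = 38958253198/7548885237 (U = 4 + 8762712250/7548885237 = 38958253198/7548885237 ≈ 5.1608)
U/o(-882) = 38958253198/(7548885237*((-882)**2)) = (38958253198/7548885237)/777924 = (38958253198/7548885237)*(1/777924) = 19479126599/2936229499553994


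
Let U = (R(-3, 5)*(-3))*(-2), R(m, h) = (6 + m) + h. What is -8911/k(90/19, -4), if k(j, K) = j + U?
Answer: -169309/1002 ≈ -168.97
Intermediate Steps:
R(m, h) = 6 + h + m
U = 48 (U = ((6 + 5 - 3)*(-3))*(-2) = (8*(-3))*(-2) = -24*(-2) = 48)
k(j, K) = 48 + j (k(j, K) = j + 48 = 48 + j)
-8911/k(90/19, -4) = -8911/(48 + 90/19) = -8911/1002/19 = -8911*19/1002 = -169309/1002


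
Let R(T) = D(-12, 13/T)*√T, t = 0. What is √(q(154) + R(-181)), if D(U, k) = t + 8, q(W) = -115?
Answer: √(-115 + 8*I*√181) ≈ 4.6102 + 11.673*I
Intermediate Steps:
D(U, k) = 8 (D(U, k) = 0 + 8 = 8)
R(T) = 8*√T
√(q(154) + R(-181)) = √(-115 + 8*√(-181)) = √(-115 + 8*(I*√181)) = √(-115 + 8*I*√181)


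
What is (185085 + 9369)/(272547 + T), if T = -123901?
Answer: 97227/74323 ≈ 1.3082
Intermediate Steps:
(185085 + 9369)/(272547 + T) = (185085 + 9369)/(272547 - 123901) = 194454/148646 = 194454*(1/148646) = 97227/74323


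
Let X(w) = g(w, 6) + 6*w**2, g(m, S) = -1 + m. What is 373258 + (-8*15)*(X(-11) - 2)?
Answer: 287818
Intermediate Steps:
X(w) = -1 + w + 6*w**2 (X(w) = (-1 + w) + 6*w**2 = -1 + w + 6*w**2)
373258 + (-8*15)*(X(-11) - 2) = 373258 + (-8*15)*((-1 - 11 + 6*(-11)**2) - 2) = 373258 - 120*((-1 - 11 + 6*121) - 2) = 373258 - 120*((-1 - 11 + 726) - 2) = 373258 - 120*(714 - 2) = 373258 - 120*712 = 373258 - 85440 = 287818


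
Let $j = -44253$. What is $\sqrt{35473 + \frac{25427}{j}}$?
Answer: $\frac{\sqrt{7718516026914}}{14751} \approx 188.34$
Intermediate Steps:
$\sqrt{35473 + \frac{25427}{j}} = \sqrt{35473 + \frac{25427}{-44253}} = \sqrt{35473 + 25427 \left(- \frac{1}{44253}\right)} = \sqrt{35473 - \frac{25427}{44253}} = \sqrt{\frac{1569761242}{44253}} = \frac{\sqrt{7718516026914}}{14751}$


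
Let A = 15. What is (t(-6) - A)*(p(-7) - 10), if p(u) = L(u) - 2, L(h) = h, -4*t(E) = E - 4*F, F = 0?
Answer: 513/2 ≈ 256.50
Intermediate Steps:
t(E) = -E/4 (t(E) = -(E - 4*0)/4 = -(E + 0)/4 = -E/4)
p(u) = -2 + u (p(u) = u - 2 = -2 + u)
(t(-6) - A)*(p(-7) - 10) = (-¼*(-6) - 1*15)*((-2 - 7) - 10) = (3/2 - 15)*(-9 - 10) = -27/2*(-19) = 513/2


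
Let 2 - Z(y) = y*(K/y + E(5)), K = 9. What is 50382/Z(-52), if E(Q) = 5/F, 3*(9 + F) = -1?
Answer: -176337/122 ≈ -1445.4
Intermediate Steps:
F = -28/3 (F = -9 + (1/3)*(-1) = -9 - 1/3 = -28/3 ≈ -9.3333)
E(Q) = -15/28 (E(Q) = 5/(-28/3) = 5*(-3/28) = -15/28)
Z(y) = 2 - y*(-15/28 + 9/y) (Z(y) = 2 - y*(9/y - 15/28) = 2 - y*(-15/28 + 9/y))
50382/Z(-52) = 50382/(-7 + (15/28)*(-52)) = 50382/(-7 - 195/7) = 50382/(-244/7) = 50382*(-7/244) = -176337/122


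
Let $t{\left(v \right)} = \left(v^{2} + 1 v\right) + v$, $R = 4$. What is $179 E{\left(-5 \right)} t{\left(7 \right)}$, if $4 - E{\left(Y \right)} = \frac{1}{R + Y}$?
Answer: $56385$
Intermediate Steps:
$t{\left(v \right)} = v^{2} + 2 v$ ($t{\left(v \right)} = \left(v^{2} + v\right) + v = \left(v + v^{2}\right) + v = v^{2} + 2 v$)
$E{\left(Y \right)} = 4 - \frac{1}{4 + Y}$
$179 E{\left(-5 \right)} t{\left(7 \right)} = 179 \frac{15 + 4 \left(-5\right)}{4 - 5} \cdot 7 \left(2 + 7\right) = 179 \frac{15 - 20}{-1} \cdot 7 \cdot 9 = 179 \left(\left(-1\right) \left(-5\right)\right) 63 = 179 \cdot 5 \cdot 63 = 895 \cdot 63 = 56385$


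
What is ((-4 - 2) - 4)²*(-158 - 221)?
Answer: -37900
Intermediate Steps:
((-4 - 2) - 4)²*(-158 - 221) = (-6 - 4)²*(-379) = (-10)²*(-379) = 100*(-379) = -37900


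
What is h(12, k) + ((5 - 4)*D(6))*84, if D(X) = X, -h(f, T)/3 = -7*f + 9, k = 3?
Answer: 729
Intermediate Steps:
h(f, T) = -27 + 21*f (h(f, T) = -3*(-7*f + 9) = -3*(9 - 7*f) = -27 + 21*f)
h(12, k) + ((5 - 4)*D(6))*84 = (-27 + 21*12) + ((5 - 4)*6)*84 = (-27 + 252) + (1*6)*84 = 225 + 6*84 = 225 + 504 = 729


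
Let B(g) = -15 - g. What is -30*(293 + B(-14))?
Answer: -8760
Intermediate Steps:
-30*(293 + B(-14)) = -30*(293 + (-15 - 1*(-14))) = -30*(293 + (-15 + 14)) = -30*(293 - 1) = -30*292 = -8760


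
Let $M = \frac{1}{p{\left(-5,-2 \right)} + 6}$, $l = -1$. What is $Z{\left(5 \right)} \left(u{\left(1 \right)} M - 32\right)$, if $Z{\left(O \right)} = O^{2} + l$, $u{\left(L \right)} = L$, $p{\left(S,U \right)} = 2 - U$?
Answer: $- \frac{3828}{5} \approx -765.6$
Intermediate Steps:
$M = \frac{1}{10}$ ($M = \frac{1}{\left(2 - -2\right) + 6} = \frac{1}{\left(2 + 2\right) + 6} = \frac{1}{4 + 6} = \frac{1}{10} \approx 0.1$)
$Z{\left(O \right)} = -1 + O^{2}$ ($Z{\left(O \right)} = O^{2} - 1 = -1 + O^{2}$)
$Z{\left(5 \right)} \left(u{\left(1 \right)} M - 32\right) = \left(-1 + 5^{2}\right) \left(1 \cdot \frac{1}{10} - 32\right) = \left(-1 + 25\right) \left(\frac{1}{10} - 32\right) = 24 \left(- \frac{319}{10}\right) = - \frac{3828}{5}$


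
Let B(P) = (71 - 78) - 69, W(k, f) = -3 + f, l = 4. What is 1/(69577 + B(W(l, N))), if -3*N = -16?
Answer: 1/69501 ≈ 1.4388e-5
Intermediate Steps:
N = 16/3 (N = -⅓*(-16) = 16/3 ≈ 5.3333)
B(P) = -76 (B(P) = -7 - 69 = -76)
1/(69577 + B(W(l, N))) = 1/(69577 - 76) = 1/69501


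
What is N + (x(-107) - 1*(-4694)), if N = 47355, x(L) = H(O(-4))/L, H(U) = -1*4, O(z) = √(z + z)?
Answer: 5569247/107 ≈ 52049.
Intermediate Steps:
O(z) = √2*√z (O(z) = √(2*z) = √2*√z)
H(U) = -4
x(L) = -4/L
N + (x(-107) - 1*(-4694)) = 47355 + (-4/(-107) - 1*(-4694)) = 47355 + (-4*(-1/107) + 4694) = 47355 + (4/107 + 4694) = 47355 + 502262/107 = 5569247/107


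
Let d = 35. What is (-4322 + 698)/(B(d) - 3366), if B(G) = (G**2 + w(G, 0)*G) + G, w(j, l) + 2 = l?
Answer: 453/272 ≈ 1.6654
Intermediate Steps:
w(j, l) = -2 + l
B(G) = G**2 - G (B(G) = (G**2 + (-2 + 0)*G) + G = (G**2 - 2*G) + G = G**2 - G)
(-4322 + 698)/(B(d) - 3366) = (-4322 + 698)/(35*(-1 + 35) - 3366) = -3624/(35*34 - 3366) = -3624/(1190 - 3366) = -3624/(-2176) = -3624*(-1/2176) = 453/272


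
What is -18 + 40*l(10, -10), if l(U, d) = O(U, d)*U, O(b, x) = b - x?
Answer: 7982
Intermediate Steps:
l(U, d) = U*(U - d) (l(U, d) = (U - d)*U = U*(U - d))
-18 + 40*l(10, -10) = -18 + 40*(10*(10 - 1*(-10))) = -18 + 40*(10*(10 + 10)) = -18 + 40*(10*20) = -18 + 40*200 = -18 + 8000 = 7982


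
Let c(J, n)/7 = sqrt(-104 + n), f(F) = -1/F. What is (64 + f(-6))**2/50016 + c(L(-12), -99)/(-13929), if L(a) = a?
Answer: 148225/1800576 - 7*I*sqrt(203)/13929 ≈ 0.082321 - 0.0071602*I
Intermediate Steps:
c(J, n) = 7*sqrt(-104 + n)
(64 + f(-6))**2/50016 + c(L(-12), -99)/(-13929) = (64 - 1/(-6))**2/50016 + (7*sqrt(-104 - 99))/(-13929) = (64 - 1*(-1/6))**2*(1/50016) + (7*sqrt(-203))*(-1/13929) = (64 + 1/6)**2*(1/50016) + (7*(I*sqrt(203)))*(-1/13929) = (385/6)**2*(1/50016) + (7*I*sqrt(203))*(-1/13929) = (148225/36)*(1/50016) - 7*I*sqrt(203)/13929 = 148225/1800576 - 7*I*sqrt(203)/13929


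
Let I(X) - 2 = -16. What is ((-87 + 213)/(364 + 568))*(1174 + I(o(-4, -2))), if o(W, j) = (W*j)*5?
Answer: 36540/233 ≈ 156.82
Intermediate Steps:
o(W, j) = 5*W*j
I(X) = -14 (I(X) = 2 - 16 = -14)
((-87 + 213)/(364 + 568))*(1174 + I(o(-4, -2))) = ((-87 + 213)/(364 + 568))*(1174 - 14) = (126/932)*1160 = (126*(1/932))*1160 = (63/466)*1160 = 36540/233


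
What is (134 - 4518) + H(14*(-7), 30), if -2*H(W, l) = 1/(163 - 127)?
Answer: -315649/72 ≈ -4384.0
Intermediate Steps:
H(W, l) = -1/72 (H(W, l) = -1/(2*(163 - 127)) = -½/36 = -½*1/36 = -1/72)
(134 - 4518) + H(14*(-7), 30) = (134 - 4518) - 1/72 = -4384 - 1/72 = -315649/72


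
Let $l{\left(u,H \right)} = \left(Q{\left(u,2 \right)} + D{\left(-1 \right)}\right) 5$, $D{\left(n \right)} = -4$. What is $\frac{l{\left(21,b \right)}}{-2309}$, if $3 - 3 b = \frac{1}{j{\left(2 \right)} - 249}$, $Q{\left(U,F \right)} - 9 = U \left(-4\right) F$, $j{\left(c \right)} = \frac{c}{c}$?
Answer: $\frac{815}{2309} \approx 0.35297$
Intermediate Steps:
$j{\left(c \right)} = 1$
$Q{\left(U,F \right)} = 9 - 4 F U$ ($Q{\left(U,F \right)} = 9 + U \left(-4\right) F = 9 + - 4 U F = 9 - 4 F U$)
$b = \frac{745}{744}$ ($b = 1 - \frac{1}{3 \left(1 - 249\right)} = 1 - \frac{1}{3 \left(-248\right)} = 1 - - \frac{1}{744} = 1 + \frac{1}{744} = \frac{745}{744} \approx 1.0013$)
$l{\left(u,H \right)} = 25 - 40 u$ ($l{\left(u,H \right)} = \left(\left(9 - 8 u\right) - 4\right) 5 = \left(5 - 8 u\right) 5 = 25 - 40 u$)
$\frac{l{\left(21,b \right)}}{-2309} = \frac{25 - 840}{-2309} = \left(25 - 840\right) \left(- \frac{1}{2309}\right) = \left(-815\right) \left(- \frac{1}{2309}\right) = \frac{815}{2309}$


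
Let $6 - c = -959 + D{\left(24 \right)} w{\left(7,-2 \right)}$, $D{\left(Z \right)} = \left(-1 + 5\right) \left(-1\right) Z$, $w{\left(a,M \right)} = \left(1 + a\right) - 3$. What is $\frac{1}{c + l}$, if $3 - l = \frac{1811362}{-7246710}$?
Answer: $\frac{3623355}{5247523721} \approx 0.00069049$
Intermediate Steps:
$w{\left(a,M \right)} = -2 + a$
$l = \frac{11775746}{3623355}$ ($l = 3 - \frac{1811362}{-7246710} = 3 - 1811362 \left(- \frac{1}{7246710}\right) = 3 - - \frac{905681}{3623355} = 3 + \frac{905681}{3623355} = \frac{11775746}{3623355} \approx 3.25$)
$D{\left(Z \right)} = - 4 Z$ ($D{\left(Z \right)} = 4 \left(-1\right) Z = - 4 Z$)
$c = 1445$ ($c = 6 - \left(-959 + \left(-4\right) 24 \left(-2 + 7\right)\right) = 6 - \left(-959 - 480\right) = 6 - -1439 = 6 + 1439 = 1445$)
$\frac{1}{c + l} = \frac{1}{1445 + \frac{11775746}{3623355}} = \frac{1}{\frac{5247523721}{3623355}} = \frac{3623355}{5247523721}$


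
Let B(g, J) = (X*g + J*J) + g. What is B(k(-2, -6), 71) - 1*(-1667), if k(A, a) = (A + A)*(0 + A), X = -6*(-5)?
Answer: 6956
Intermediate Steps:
X = 30
k(A, a) = 2*A**2 (k(A, a) = (2*A)*A = 2*A**2)
B(g, J) = J**2 + 31*g (B(g, J) = (30*g + J*J) + g = (30*g + J**2) + g = (J**2 + 30*g) + g = J**2 + 31*g)
B(k(-2, -6), 71) - 1*(-1667) = (71**2 + 31*(2*(-2)**2)) - 1*(-1667) = (5041 + 31*(2*4)) + 1667 = (5041 + 31*8) + 1667 = (5041 + 248) + 1667 = 5289 + 1667 = 6956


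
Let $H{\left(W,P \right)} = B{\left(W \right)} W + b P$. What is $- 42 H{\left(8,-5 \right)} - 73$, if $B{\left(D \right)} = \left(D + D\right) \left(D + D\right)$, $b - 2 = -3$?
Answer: $-86299$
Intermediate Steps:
$b = -1$ ($b = 2 - 3 = -1$)
$B{\left(D \right)} = 4 D^{2}$ ($B{\left(D \right)} = 2 D 2 D = 4 D^{2}$)
$H{\left(W,P \right)} = - P + 4 W^{3}$ ($H{\left(W,P \right)} = 4 W^{2} W - P = 4 W^{3} - P = - P + 4 W^{3}$)
$- 42 H{\left(8,-5 \right)} - 73 = - 42 \left(\left(-1\right) \left(-5\right) + 4 \cdot 8^{3}\right) - 73 = - 42 \left(5 + 4 \cdot 512\right) - 73 = - 42 \left(5 + 2048\right) - 73 = \left(-42\right) 2053 - 73 = -86226 - 73 = -86299$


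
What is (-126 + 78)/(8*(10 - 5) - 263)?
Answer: 48/223 ≈ 0.21525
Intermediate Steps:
(-126 + 78)/(8*(10 - 5) - 263) = -48/(8*5 - 263) = -48/(40 - 263) = -48/(-223) = -48*(-1/223) = 48/223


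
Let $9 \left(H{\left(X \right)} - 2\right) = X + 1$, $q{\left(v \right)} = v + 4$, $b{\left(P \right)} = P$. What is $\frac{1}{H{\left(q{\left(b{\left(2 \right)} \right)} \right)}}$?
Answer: $\frac{9}{25} \approx 0.36$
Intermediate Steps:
$q{\left(v \right)} = 4 + v$
$H{\left(X \right)} = \frac{19}{9} + \frac{X}{9}$ ($H{\left(X \right)} = 2 + \frac{X + 1}{9} = 2 + \frac{1 + X}{9} = 2 + \left(\frac{1}{9} + \frac{X}{9}\right) = \frac{19}{9} + \frac{X}{9}$)
$\frac{1}{H{\left(q{\left(b{\left(2 \right)} \right)} \right)}} = \frac{1}{\frac{19}{9} + \frac{4 + 2}{9}} = \frac{1}{\frac{19}{9} + \frac{1}{9} \cdot 6} = \frac{1}{\frac{19}{9} + \frac{2}{3}} = \frac{1}{\frac{25}{9}} = \frac{9}{25}$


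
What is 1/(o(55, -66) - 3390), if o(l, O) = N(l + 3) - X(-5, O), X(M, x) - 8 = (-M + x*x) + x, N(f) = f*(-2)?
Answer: -1/7809 ≈ -0.00012806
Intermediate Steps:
N(f) = -2*f
X(M, x) = 8 + x + x² - M (X(M, x) = 8 + ((-M + x*x) + x) = 8 + ((-M + x²) + x) = 8 + ((x² - M) + x) = 8 + (x + x² - M) = 8 + x + x² - M)
o(l, O) = -19 - O - O² - 2*l (o(l, O) = -2*(l + 3) - (8 + O + O² - 1*(-5)) = -2*(3 + l) - (8 + O + O² + 5) = (-6 - 2*l) - (13 + O + O²) = (-6 - 2*l) + (-13 - O - O²) = -19 - O - O² - 2*l)
1/(o(55, -66) - 3390) = 1/((-19 - 1*(-66) - 1*(-66)² - 2*55) - 3390) = 1/((-19 + 66 - 1*4356 - 110) - 3390) = 1/((-19 + 66 - 4356 - 110) - 3390) = 1/(-4419 - 3390) = 1/(-7809) = -1/7809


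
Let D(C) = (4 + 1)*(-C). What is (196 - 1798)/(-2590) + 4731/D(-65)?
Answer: 1277394/84175 ≈ 15.175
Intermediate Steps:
D(C) = -5*C (D(C) = 5*(-C) = -5*C)
(196 - 1798)/(-2590) + 4731/D(-65) = (196 - 1798)/(-2590) + 4731/((-5*(-65))) = -1602*(-1/2590) + 4731/325 = 801/1295 + 4731*(1/325) = 801/1295 + 4731/325 = 1277394/84175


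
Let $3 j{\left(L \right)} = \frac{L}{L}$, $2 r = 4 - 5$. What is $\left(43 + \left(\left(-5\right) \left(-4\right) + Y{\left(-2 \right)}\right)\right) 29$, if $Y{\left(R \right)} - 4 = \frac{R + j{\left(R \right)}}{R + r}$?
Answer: $\frac{5887}{3} \approx 1962.3$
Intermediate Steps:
$r = - \frac{1}{2}$ ($r = \frac{4 - 5}{2} = \frac{1}{2} \left(-1\right) = - \frac{1}{2} \approx -0.5$)
$j{\left(L \right)} = \frac{1}{3}$ ($j{\left(L \right)} = \frac{L \frac{1}{L}}{3} = \frac{1}{3} \cdot 1 = \frac{1}{3}$)
$Y{\left(R \right)} = 4 + \frac{\frac{1}{3} + R}{- \frac{1}{2} + R}$ ($Y{\left(R \right)} = 4 + \frac{R + \frac{1}{3}}{R - \frac{1}{2}} = 4 + \frac{\frac{1}{3} + R}{- \frac{1}{2} + R}$)
$\left(43 + \left(\left(-5\right) \left(-4\right) + Y{\left(-2 \right)}\right)\right) 29 = \left(43 + \left(\left(-5\right) \left(-4\right) + \frac{10 \left(-1 + 3 \left(-2\right)\right)}{3 \left(-1 + 2 \left(-2\right)\right)}\right)\right) 29 = \left(43 + \left(20 + \frac{10 \left(-1 - 6\right)}{3 \left(-1 - 4\right)}\right)\right) 29 = \left(43 + \left(20 + \frac{10}{3} \frac{1}{-5} \left(-7\right)\right)\right) 29 = \left(43 + \left(20 + \frac{10}{3} \left(- \frac{1}{5}\right) \left(-7\right)\right)\right) 29 = \left(43 + \left(20 + \frac{14}{3}\right)\right) 29 = \left(43 + \frac{74}{3}\right) 29 = \frac{203}{3} \cdot 29 = \frac{5887}{3}$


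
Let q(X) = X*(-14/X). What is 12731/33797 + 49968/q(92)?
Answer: -844295131/236579 ≈ -3568.8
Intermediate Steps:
q(X) = -14
12731/33797 + 49968/q(92) = 12731/33797 + 49968/(-14) = 12731*(1/33797) + 49968*(-1/14) = 12731/33797 - 24984/7 = -844295131/236579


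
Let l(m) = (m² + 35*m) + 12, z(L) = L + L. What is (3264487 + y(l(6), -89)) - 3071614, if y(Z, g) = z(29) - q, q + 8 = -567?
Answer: 193506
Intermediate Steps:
z(L) = 2*L
q = -575 (q = -8 - 567 = -575)
l(m) = 12 + m² + 35*m
y(Z, g) = 633 (y(Z, g) = 2*29 - 1*(-575) = 58 + 575 = 633)
(3264487 + y(l(6), -89)) - 3071614 = (3264487 + 633) - 3071614 = 3265120 - 3071614 = 193506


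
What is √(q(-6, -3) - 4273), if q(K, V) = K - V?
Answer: 2*I*√1069 ≈ 65.391*I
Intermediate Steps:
√(q(-6, -3) - 4273) = √((-6 - 1*(-3)) - 4273) = √((-6 + 3) - 4273) = √(-3 - 4273) = √(-4276) = 2*I*√1069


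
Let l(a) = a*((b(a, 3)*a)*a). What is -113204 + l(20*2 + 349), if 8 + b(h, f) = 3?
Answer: -294432549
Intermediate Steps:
b(h, f) = -5 (b(h, f) = -8 + 3 = -5)
l(a) = -5*a³ (l(a) = a*((-5*a)*a) = a*(-5*a²) = -5*a³)
-113204 + l(20*2 + 349) = -113204 - 5*(20*2 + 349)³ = -113204 - 5*(40 + 349)³ = -113204 - 5*389³ = -113204 - 5*58863869 = -113204 - 294319345 = -294432549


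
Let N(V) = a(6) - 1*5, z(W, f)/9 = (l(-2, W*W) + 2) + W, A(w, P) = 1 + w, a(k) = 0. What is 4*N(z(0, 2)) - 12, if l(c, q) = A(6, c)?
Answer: -32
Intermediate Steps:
l(c, q) = 7 (l(c, q) = 1 + 6 = 7)
z(W, f) = 81 + 9*W (z(W, f) = 9*((7 + 2) + W) = 9*(9 + W) = 81 + 9*W)
N(V) = -5 (N(V) = 0 - 1*5 = 0 - 5 = -5)
4*N(z(0, 2)) - 12 = 4*(-5) - 12 = -20 - 12 = -32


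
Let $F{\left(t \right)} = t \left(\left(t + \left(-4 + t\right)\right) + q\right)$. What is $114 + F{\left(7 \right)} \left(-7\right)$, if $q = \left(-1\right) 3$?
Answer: $-229$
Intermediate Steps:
$q = -3$
$F{\left(t \right)} = t \left(-7 + 2 t\right)$ ($F{\left(t \right)} = t \left(\left(t + \left(-4 + t\right)\right) - 3\right) = t \left(\left(-4 + 2 t\right) - 3\right) = t \left(-7 + 2 t\right)$)
$114 + F{\left(7 \right)} \left(-7\right) = 114 + 7 \left(-7 + 2 \cdot 7\right) \left(-7\right) = 114 + 7 \left(-7 + 14\right) \left(-7\right) = 114 + 7 \cdot 7 \left(-7\right) = 114 + 49 \left(-7\right) = 114 - 343 = -229$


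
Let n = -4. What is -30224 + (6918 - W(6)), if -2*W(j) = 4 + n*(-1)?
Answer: -23302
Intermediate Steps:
W(j) = -4 (W(j) = -(4 - 4*(-1))/2 = -(4 + 4)/2 = -½*8 = -4)
-30224 + (6918 - W(6)) = -30224 + (6918 - 1*(-4)) = -30224 + (6918 + 4) = -30224 + 6922 = -23302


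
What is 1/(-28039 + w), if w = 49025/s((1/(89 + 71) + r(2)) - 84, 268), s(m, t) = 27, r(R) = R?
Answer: -27/708028 ≈ -3.8134e-5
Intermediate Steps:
w = 49025/27 ≈ 1815.7
1/(-28039 + w) = 1/(-28039 + 49025/27) = 1/(-708028/27) = -27/708028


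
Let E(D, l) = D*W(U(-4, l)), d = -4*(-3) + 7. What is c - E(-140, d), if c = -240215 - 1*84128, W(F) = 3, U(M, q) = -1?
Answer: -323923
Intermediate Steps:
c = -324343 (c = -240215 - 84128 = -324343)
d = 19 (d = 12 + 7 = 19)
E(D, l) = 3*D (E(D, l) = D*3 = 3*D)
c - E(-140, d) = -324343 - 3*(-140) = -324343 - 1*(-420) = -324343 + 420 = -323923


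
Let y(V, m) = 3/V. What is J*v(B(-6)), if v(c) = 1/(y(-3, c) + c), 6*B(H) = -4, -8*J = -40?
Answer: -3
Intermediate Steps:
J = 5 (J = -⅛*(-40) = 5)
B(H) = -⅔ (B(H) = (⅙)*(-4) = -⅔)
v(c) = 1/(-1 + c) (v(c) = 1/(3/(-3) + c) = 1/(3*(-⅓) + c) = 1/(-1 + c))
J*v(B(-6)) = 5/(-1 - ⅔) = 5/(-5/3) = 5*(-⅗) = -3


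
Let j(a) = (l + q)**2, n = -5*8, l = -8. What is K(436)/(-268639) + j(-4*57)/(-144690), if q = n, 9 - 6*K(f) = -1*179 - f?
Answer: -15095048/925461355 ≈ -0.016311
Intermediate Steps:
K(f) = 94/3 + f/6 (K(f) = 3/2 - (-1*179 - f)/6 = 3/2 - (-179 - f)/6 = 3/2 + (179/6 + f/6) = 94/3 + f/6)
n = -40
q = -40
j(a) = 2304 (j(a) = (-8 - 40)**2 = (-48)**2 = 2304)
K(436)/(-268639) + j(-4*57)/(-144690) = (94/3 + (1/6)*436)/(-268639) + 2304/(-144690) = (94/3 + 218/3)*(-1/268639) + 2304*(-1/144690) = 104*(-1/268639) - 384/24115 = -104/268639 - 384/24115 = -15095048/925461355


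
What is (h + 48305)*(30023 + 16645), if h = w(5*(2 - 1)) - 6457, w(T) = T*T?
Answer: 1954129164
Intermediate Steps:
w(T) = T²
h = -6432 (h = (5*(2 - 1))² - 6457 = (5*1)² - 6457 = 5² - 6457 = 25 - 6457 = -6432)
(h + 48305)*(30023 + 16645) = (-6432 + 48305)*(30023 + 16645) = 41873*46668 = 1954129164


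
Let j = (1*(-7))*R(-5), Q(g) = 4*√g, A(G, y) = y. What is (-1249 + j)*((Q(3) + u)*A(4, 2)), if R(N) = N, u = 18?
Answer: -43704 - 9712*√3 ≈ -60526.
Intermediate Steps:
j = 35 (j = (1*(-7))*(-5) = -7*(-5) = 35)
(-1249 + j)*((Q(3) + u)*A(4, 2)) = (-1249 + 35)*((4*√3 + 18)*2) = -1214*(18 + 4*√3)*2 = -1214*(36 + 8*√3) = -43704 - 9712*√3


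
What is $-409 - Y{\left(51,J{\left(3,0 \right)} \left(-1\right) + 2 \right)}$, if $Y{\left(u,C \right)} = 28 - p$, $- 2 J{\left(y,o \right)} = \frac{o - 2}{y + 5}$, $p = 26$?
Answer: $-411$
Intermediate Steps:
$J{\left(y,o \right)} = - \frac{-2 + o}{2 \left(5 + y\right)}$ ($J{\left(y,o \right)} = - \frac{\left(o - 2\right) \frac{1}{y + 5}}{2} = - \frac{\left(-2 + o\right) \frac{1}{5 + y}}{2} = - \frac{\frac{1}{5 + y} \left(-2 + o\right)}{2} = - \frac{-2 + o}{2 \left(5 + y\right)}$)
$Y{\left(u,C \right)} = 2$ ($Y{\left(u,C \right)} = 28 - 26 = 2$)
$-409 - Y{\left(51,J{\left(3,0 \right)} \left(-1\right) + 2 \right)} = -409 - 2 = -411$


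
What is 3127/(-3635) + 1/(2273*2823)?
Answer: -20064951598/23324628165 ≈ -0.86025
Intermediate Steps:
3127/(-3635) + 1/(2273*2823) = 3127*(-1/3635) + (1/2273)*(1/2823) = -3127/3635 + 1/6416679 = -20064951598/23324628165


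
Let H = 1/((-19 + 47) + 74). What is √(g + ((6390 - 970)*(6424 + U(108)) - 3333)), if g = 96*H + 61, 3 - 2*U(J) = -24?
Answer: √10082625914/17 ≈ 5906.6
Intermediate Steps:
U(J) = 27/2 (U(J) = 3/2 - ½*(-24) = 3/2 + 12 = 27/2)
H = 1/102 (H = 1/(28 + 74) = 1/102 ≈ 0.0098039)
g = 1053/17 (g = 96*(1/102) + 61 = 16/17 + 61 = 1053/17 ≈ 61.941)
√(g + ((6390 - 970)*(6424 + U(108)) - 3333)) = √(1053/17 + ((6390 - 970)*(6424 + 27/2) - 3333)) = √(1053/17 + (5420*(12875/2) - 3333)) = √(1053/17 + (34891250 - 3333)) = √(1053/17 + 34887917) = √(593095642/17) = √10082625914/17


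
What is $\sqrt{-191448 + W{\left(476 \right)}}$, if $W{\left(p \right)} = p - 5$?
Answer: $i \sqrt{190977} \approx 437.01 i$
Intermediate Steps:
$W{\left(p \right)} = -5 + p$
$\sqrt{-191448 + W{\left(476 \right)}} = \sqrt{-191448 + \left(-5 + 476\right)} = \sqrt{-191448 + 471} = \sqrt{-190977} = i \sqrt{190977}$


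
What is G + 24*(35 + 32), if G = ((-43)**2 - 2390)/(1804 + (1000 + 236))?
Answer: 4887779/3040 ≈ 1607.8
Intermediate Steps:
G = -541/3040 (G = (1849 - 2390)/(1804 + 1236) = -541/3040 ≈ -0.17796)
G + 24*(35 + 32) = -541/3040 + 24*(35 + 32) = -541/3040 + 24*67 = -541/3040 + 1608 = 4887779/3040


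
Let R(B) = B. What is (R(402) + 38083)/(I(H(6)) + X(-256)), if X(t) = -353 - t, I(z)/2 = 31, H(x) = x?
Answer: -7697/7 ≈ -1099.6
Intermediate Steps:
I(z) = 62 (I(z) = 2*31 = 62)
(R(402) + 38083)/(I(H(6)) + X(-256)) = (402 + 38083)/(62 + (-353 - 1*(-256))) = 38485/(62 + (-353 + 256)) = 38485/(62 - 97) = 38485/(-35) = 38485*(-1/35) = -7697/7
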